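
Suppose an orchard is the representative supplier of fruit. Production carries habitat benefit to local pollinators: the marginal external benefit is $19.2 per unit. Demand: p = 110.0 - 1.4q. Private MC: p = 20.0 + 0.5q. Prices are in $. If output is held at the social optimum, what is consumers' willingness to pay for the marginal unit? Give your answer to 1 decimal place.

Social marginal cost = private MC − MEB = 0.8 + 0.5q.
Set SMC = demand: 0.8 + 0.5q = 110.0 - 1.4q → q* = 57.4737.
Consumer price on the demand curve at q*: 110.0 − 1.4×57.4737 = 29.5368.

P = $29.5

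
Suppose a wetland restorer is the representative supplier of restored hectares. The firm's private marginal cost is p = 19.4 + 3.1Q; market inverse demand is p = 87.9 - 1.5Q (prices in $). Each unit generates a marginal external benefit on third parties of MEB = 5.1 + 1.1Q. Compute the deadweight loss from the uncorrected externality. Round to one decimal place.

DWL = $65.9

Market equilibrium (private): 19.4 + 3.1Q = 87.9 - 1.5Q → Q_m = 14.8913.
Social marginal cost = private MC − MEB = 14.3 + 2.0Q.
Set SMC = demand: 14.3 + 2.0Q = 87.9 - 1.5Q → Q* = 21.0286.
Between Q* and Q_m the wedge demand − SMC runs linearly from 0 to MEB(Q_m), so the loss is a triangle.
DWL = ½ × 6.1373 × 21.4804 = 65.9158.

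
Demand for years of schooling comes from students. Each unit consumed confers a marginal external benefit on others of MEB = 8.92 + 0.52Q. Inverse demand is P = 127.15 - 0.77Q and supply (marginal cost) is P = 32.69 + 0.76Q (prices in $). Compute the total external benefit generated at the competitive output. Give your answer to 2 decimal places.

Market equilibrium (private): 32.69 + 0.76Q = 127.15 - 0.77Q → Q_m = 61.7386.
Total external benefit = ∫₀^{Q_m} (8.92 + 0.52Q) dQ = 8.92×61.7386 + ½×0.52×61.7386² = 1541.7385.

$1541.74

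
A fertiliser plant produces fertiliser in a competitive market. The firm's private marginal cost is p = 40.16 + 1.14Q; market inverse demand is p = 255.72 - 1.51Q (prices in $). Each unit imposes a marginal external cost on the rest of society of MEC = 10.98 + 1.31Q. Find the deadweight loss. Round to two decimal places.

DWL = $1744.40

Market equilibrium (private): 40.16 + 1.14Q = 255.72 - 1.51Q → Q_m = 81.3434.
Social marginal cost = private MC + MEC = 51.14 + 2.45Q.
Set SMC = demand: 51.14 + 2.45Q = 255.72 - 1.51Q → Q* = 51.6616.
Between Q* and Q_m the wedge SMC − demand runs linearly from 0 to MEC(Q_m), so the loss is a triangle.
DWL = ½ × 29.6818 × 117.5398 = 1744.3964.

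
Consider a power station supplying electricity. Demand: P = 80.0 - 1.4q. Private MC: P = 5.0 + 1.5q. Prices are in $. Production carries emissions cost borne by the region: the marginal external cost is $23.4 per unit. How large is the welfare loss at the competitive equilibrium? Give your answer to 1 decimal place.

Market equilibrium (private): 5.0 + 1.5q = 80.0 - 1.4q → q_m = 25.8621.
Social marginal cost = private MC + MEC = 28.4 + 1.5q.
Set SMC = demand: 28.4 + 1.5q = 80.0 - 1.4q → q* = 17.7931.
Height of the DWL triangle at q_m is SMC(q_m) − demand(q_m) = MEC(q_m) = 23.4000.
DWL = ½ × 8.0690 × 23.4000 = 94.4073.

DWL = $94.4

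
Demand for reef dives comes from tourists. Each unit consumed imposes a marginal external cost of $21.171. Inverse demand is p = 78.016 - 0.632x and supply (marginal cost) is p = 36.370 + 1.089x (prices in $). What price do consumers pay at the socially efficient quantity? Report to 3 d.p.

P = $70.497

Social marginal benefit = demand − MEC = 56.845 - 0.632x.
Set SMB = MC: 56.845 - 0.632x = 36.370 + 1.089x → x* = 11.8972.
Consumer price on the demand curve at x*: 78.016 − 0.632×11.8972 = 70.4970.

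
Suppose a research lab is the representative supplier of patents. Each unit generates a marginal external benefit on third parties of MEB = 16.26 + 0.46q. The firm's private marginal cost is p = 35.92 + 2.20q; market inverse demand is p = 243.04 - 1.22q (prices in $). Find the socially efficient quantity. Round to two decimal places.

q* = 75.47

Social marginal cost = private MC − MEB = 19.66 + 1.74q.
Set SMC = demand: 19.66 + 1.74q = 243.04 - 1.22q → q* = 75.4662.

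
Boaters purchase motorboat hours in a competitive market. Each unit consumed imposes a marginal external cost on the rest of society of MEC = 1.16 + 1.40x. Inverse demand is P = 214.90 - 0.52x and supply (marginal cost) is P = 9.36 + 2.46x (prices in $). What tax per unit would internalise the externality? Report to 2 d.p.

tax = $66.49 per unit

Social marginal benefit = demand − MEC = 213.74 - 1.92x.
Set SMB = MC: 213.74 - 1.92x = 9.36 + 2.46x → x* = 46.6621.
The Pigouvian tax equals MEC at x*: 1.16 + 1.40×46.6621 = 66.4869.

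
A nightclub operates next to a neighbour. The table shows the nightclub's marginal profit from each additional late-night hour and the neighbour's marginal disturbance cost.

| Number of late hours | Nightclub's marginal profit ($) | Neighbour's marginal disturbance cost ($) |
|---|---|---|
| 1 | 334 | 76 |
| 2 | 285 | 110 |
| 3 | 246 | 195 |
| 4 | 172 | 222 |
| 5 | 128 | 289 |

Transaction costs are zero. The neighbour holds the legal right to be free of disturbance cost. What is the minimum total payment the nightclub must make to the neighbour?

Efficient level: marginal profit ≥ marginal disturbance cost through level 3, so k* = 3.
With the neighbour holding the right, the nightclub must at least compensate total damage at k*: 76 + 110 + 195 = 381.

$381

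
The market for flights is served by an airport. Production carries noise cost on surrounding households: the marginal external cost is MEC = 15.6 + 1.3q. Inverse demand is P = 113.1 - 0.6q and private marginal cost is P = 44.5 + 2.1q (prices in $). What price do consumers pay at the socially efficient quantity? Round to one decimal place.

P = $105.2

Social marginal cost = private MC + MEC = 60.1 + 3.4q.
Set SMC = demand: 60.1 + 3.4q = 113.1 - 0.6q → q* = 13.2500.
Consumer price on the demand curve at q*: 113.1 − 0.6×13.2500 = 105.1500.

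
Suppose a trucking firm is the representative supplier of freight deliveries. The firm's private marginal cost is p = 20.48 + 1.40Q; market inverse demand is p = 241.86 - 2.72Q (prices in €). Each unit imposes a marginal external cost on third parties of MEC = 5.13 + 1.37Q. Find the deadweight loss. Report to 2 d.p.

DWL = €564.72

Market equilibrium (private): 20.48 + 1.40Q = 241.86 - 2.72Q → Q_m = 53.7330.
Social marginal cost = private MC + MEC = 25.61 + 2.77Q.
Set SMC = demand: 25.61 + 2.77Q = 241.86 - 2.72Q → Q* = 39.3898.
Between Q* and Q_m the wedge SMC − demand runs linearly from 0 to MEC(Q_m), so the loss is a triangle.
DWL = ½ × 14.3432 × 78.7442 = 564.7219.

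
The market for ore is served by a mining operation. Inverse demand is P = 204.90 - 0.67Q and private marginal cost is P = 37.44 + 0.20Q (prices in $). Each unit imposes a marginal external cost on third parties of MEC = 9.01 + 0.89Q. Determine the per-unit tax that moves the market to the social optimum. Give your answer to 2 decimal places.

tax = $89.14 per unit

Social marginal cost = private MC + MEC = 46.45 + 1.09Q.
Set SMC = demand: 46.45 + 1.09Q = 204.90 - 0.67Q → Q* = 90.0284.
The Pigouvian tax equals MEC at Q*: 9.01 + 0.89×90.0284 = 89.1353.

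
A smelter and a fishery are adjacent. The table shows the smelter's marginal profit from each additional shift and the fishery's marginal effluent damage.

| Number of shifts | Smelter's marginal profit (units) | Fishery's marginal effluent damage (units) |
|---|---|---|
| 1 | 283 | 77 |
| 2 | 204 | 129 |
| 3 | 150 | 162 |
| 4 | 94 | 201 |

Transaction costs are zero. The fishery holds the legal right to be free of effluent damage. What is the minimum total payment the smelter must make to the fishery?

206

Efficient level: marginal profit ≥ marginal effluent damage through level 2, so k* = 2.
With the fishery holding the right, the smelter must at least compensate total damage at k*: 77 + 129 = 206.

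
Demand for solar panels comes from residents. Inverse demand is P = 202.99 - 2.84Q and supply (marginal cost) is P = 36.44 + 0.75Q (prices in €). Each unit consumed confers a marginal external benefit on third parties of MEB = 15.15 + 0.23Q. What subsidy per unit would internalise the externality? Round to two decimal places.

subsidy = €27.59 per unit

Social marginal benefit = demand + MEB = 218.14 - 2.61Q.
Set SMB = MC: 218.14 - 2.61Q = 36.44 + 0.75Q → Q* = 54.0774.
The Pigouvian subsidy equals MEB at Q*: 15.15 + 0.23×54.0774 = 27.5878.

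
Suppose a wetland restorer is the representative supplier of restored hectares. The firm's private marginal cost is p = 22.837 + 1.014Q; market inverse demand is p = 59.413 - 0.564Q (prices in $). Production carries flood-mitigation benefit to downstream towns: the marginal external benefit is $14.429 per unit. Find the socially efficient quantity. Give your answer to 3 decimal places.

Social marginal cost = private MC − MEB = 8.408 + 1.014Q.
Set SMC = demand: 8.408 + 1.014Q = 59.413 - 0.564Q → Q* = 32.3226.

Q* = 32.323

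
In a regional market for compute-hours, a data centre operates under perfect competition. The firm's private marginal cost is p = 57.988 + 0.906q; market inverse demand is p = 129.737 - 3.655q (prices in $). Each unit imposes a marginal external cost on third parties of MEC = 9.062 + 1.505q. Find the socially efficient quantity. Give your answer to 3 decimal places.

q* = 10.334

Social marginal cost = private MC + MEC = 67.050 + 2.411q.
Set SMC = demand: 67.050 + 2.411q = 129.737 - 3.655q → q* = 10.3342.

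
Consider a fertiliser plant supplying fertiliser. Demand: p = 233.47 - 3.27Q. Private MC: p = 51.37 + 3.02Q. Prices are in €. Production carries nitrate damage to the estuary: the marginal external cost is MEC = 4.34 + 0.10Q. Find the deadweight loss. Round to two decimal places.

Market equilibrium (private): 51.37 + 3.02Q = 233.47 - 3.27Q → Q_m = 28.9507.
Social marginal cost = private MC + MEC = 55.71 + 3.12Q.
Set SMC = demand: 55.71 + 3.12Q = 233.47 - 3.27Q → Q* = 27.8185.
Between Q* and Q_m the wedge SMC − demand runs linearly from 0 to MEC(Q_m), so the loss is a triangle.
DWL = ½ × 1.1322 × 7.2351 = 4.0958.

DWL = €4.10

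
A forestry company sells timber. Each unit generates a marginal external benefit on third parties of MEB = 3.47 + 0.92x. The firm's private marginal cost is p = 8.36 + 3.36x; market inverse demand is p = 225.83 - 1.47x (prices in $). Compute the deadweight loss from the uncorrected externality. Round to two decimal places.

DWL = $257.72

Market equilibrium (private): 8.36 + 3.36x = 225.83 - 1.47x → x_m = 45.0248.
Social marginal cost = private MC − MEB = 4.89 + 2.44x.
Set SMC = demand: 4.89 + 2.44x = 225.83 - 1.47x → x* = 56.5064.
Height of the DWL triangle at x_m is demand(x_m) − SMC(x_m) = MEB(x_m) = 44.8929.
DWL = ½ × 11.4816 × 44.8929 = 257.7212.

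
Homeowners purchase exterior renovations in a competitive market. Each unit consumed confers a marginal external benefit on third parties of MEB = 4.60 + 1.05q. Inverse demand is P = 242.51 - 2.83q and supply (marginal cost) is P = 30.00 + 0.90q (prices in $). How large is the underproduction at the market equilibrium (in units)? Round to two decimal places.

Market equilibrium (private): 30.00 + 0.90q = 242.51 - 2.83q → q_m = 56.9732.
Social marginal benefit = demand + MEB = 247.11 - 1.78q.
Set SMB = MC: 247.11 - 1.78q = 30.00 + 0.90q → q* = 81.0112.
Gap = |56.9732 − 81.0112| = 24.0380.

24.04 units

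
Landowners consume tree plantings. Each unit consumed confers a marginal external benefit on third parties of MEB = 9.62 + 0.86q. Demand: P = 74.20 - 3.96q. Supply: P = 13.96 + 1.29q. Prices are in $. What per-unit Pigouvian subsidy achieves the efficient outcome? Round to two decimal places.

Social marginal benefit = demand + MEB = 83.82 - 3.10q.
Set SMB = MC: 83.82 - 3.10q = 13.96 + 1.29q → q* = 15.9134.
The Pigouvian subsidy equals MEB at q*: 9.62 + 0.86×15.9134 = 23.3055.

subsidy = $23.31 per unit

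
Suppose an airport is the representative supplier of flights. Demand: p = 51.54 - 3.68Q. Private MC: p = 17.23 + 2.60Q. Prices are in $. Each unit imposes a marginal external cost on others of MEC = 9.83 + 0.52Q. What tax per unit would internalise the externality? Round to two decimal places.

Social marginal cost = private MC + MEC = 27.06 + 3.12Q.
Set SMC = demand: 27.06 + 3.12Q = 51.54 - 3.68Q → Q* = 3.6000.
The Pigouvian tax equals MEC at Q*: 9.83 + 0.52×3.6000 = 11.7020.

tax = $11.70 per unit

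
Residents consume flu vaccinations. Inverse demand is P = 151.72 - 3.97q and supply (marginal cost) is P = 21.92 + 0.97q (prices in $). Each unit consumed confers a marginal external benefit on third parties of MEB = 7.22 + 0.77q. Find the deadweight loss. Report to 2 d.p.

DWL = $90.36

Market equilibrium (private): 21.92 + 0.97q = 151.72 - 3.97q → q_m = 26.2753.
Social marginal benefit = demand + MEB = 158.94 - 3.20q.
Set SMB = MC: 158.94 - 3.20q = 21.92 + 0.97q → q* = 32.8585.
The loss is the area between SMB and MC from q* to q_m; with linear curves that's a triangle of height MEB(q_m).
DWL = ½ × 6.5832 × 27.4520 = 90.3610.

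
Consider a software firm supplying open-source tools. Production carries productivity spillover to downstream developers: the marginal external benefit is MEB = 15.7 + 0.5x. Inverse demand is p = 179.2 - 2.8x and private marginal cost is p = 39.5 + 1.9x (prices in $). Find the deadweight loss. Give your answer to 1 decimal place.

DWL = $111.2

Market equilibrium (private): 39.5 + 1.9x = 179.2 - 2.8x → x_m = 29.7234.
Social marginal cost = private MC − MEB = 23.8 + 1.4x.
Set SMC = demand: 23.8 + 1.4x = 179.2 - 2.8x → x* = 37.0000.
The loss is the area between SMC and demand from x* to x_m; with linear curves that's a triangle of height MEB(x_m).
DWL = ½ × 7.2766 × 30.5617 = 111.1926.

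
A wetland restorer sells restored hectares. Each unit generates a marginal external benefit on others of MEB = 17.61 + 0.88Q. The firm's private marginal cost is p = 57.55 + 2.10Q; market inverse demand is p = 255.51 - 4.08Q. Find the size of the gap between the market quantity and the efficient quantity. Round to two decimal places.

Market equilibrium (private): 57.55 + 2.10Q = 255.51 - 4.08Q → Q_m = 32.0324.
Social marginal cost = private MC − MEB = 39.94 + 1.22Q.
Set SMC = demand: 39.94 + 1.22Q = 255.51 - 4.08Q → Q* = 40.6736.
Gap = |32.0324 − 40.6736| = 8.6412.

8.64 units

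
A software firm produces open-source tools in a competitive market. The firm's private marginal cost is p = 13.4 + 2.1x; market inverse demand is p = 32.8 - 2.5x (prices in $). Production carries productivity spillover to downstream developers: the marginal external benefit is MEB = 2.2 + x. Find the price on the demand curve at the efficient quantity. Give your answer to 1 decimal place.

Social marginal cost = private MC − MEB = 11.2 + 1.1x.
Set SMC = demand: 11.2 + 1.1x = 32.8 - 2.5x → x* = 6.0000.
Consumer price on the demand curve at x*: 32.8 − 2.5×6.0000 = 17.8000.

P = $17.8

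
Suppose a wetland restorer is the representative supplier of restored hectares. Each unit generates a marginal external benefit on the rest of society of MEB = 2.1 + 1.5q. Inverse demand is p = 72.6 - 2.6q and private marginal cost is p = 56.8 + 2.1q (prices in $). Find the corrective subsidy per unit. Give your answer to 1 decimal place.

subsidy = $10.5 per unit

Social marginal cost = private MC − MEB = 54.7 + 0.6q.
Set SMC = demand: 54.7 + 0.6q = 72.6 - 2.6q → q* = 5.5938.
The Pigouvian subsidy equals MEB at q*: 2.1 + 1.5×5.5938 = 10.4907.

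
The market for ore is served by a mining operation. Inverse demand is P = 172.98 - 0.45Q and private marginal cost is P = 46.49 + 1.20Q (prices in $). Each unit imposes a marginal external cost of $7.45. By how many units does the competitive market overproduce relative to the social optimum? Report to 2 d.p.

Market equilibrium (private): 46.49 + 1.20Q = 172.98 - 0.45Q → Q_m = 76.6606.
Social marginal cost = private MC + MEC = 53.94 + 1.20Q.
Set SMC = demand: 53.94 + 1.20Q = 172.98 - 0.45Q → Q* = 72.1455.
Gap = |76.6606 − 72.1455| = 4.5151.

4.52 units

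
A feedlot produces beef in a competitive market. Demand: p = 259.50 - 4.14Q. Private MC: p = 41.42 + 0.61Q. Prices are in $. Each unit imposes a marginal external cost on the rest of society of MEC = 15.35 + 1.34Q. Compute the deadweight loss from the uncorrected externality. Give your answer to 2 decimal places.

DWL = $485.16

Market equilibrium (private): 41.42 + 0.61Q = 259.50 - 4.14Q → Q_m = 45.9116.
Social marginal cost = private MC + MEC = 56.77 + 1.95Q.
Set SMC = demand: 56.77 + 1.95Q = 259.50 - 4.14Q → Q* = 33.2890.
Height of the DWL triangle at Q_m is SMC(Q_m) − demand(Q_m) = MEC(Q_m) = 76.8715.
DWL = ½ × 12.6226 × 76.8715 = 485.1591.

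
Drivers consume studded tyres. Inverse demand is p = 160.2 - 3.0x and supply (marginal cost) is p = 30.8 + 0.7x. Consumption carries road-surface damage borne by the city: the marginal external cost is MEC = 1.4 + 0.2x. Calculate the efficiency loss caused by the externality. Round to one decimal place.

Market equilibrium (private): 30.8 + 0.7x = 160.2 - 3.0x → x_m = 34.9730.
Social marginal benefit = demand − MEC = 158.8 - 3.2x.
Set SMB = MC: 158.8 - 3.2x = 30.8 + 0.7x → x* = 32.8205.
Height of the DWL triangle at x_m is MC(x_m) − SMB(x_m) = MEC(x_m) = 8.3946.
DWL = ½ × 2.1525 × 8.3946 = 9.0347.

DWL = 9.0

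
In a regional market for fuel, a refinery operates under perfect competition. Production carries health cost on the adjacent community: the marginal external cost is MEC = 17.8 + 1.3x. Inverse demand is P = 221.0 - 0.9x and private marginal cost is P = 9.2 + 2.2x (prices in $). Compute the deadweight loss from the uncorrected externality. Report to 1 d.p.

DWL = $1291.8

Market equilibrium (private): 9.2 + 2.2x = 221.0 - 0.9x → x_m = 68.3226.
Social marginal cost = private MC + MEC = 27.0 + 3.5x.
Set SMC = demand: 27.0 + 3.5x = 221.0 - 0.9x → x* = 44.0909.
The welfare-loss triangle has base |x_m − x*| and height MEC(x_m) (the vertical gap between SMC and demand is zero at x* and MEC at x_m).
DWL = ½ × 24.2317 × 106.6194 = 1291.7847.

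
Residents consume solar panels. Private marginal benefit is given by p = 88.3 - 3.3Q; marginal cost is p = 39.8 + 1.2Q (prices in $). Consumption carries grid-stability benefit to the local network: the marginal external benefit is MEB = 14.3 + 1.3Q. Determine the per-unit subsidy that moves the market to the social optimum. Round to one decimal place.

Social marginal benefit = demand + MEB = 102.6 - 2.0Q.
Set SMB = MC: 102.6 - 2.0Q = 39.8 + 1.2Q → Q* = 19.6250.
The Pigouvian subsidy equals MEB at Q*: 14.3 + 1.3×19.6250 = 39.8125.

subsidy = $39.8 per unit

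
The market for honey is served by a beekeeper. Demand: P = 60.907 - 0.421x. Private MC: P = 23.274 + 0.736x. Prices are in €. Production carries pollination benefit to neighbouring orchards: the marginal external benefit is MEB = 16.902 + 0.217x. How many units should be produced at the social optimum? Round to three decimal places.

x* = 58.016

Social marginal cost = private MC − MEB = 6.372 + 0.519x.
Set SMC = demand: 6.372 + 0.519x = 60.907 - 0.421x → x* = 58.0160.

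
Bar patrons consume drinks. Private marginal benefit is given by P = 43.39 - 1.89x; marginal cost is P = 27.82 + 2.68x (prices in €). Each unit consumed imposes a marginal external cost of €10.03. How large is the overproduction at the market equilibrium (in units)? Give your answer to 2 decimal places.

Market equilibrium (private): 27.82 + 2.68x = 43.39 - 1.89x → x_m = 3.4070.
Social marginal benefit = demand − MEC = 33.36 - 1.89x.
Set SMB = MC: 33.36 - 1.89x = 27.82 + 2.68x → x* = 1.2123.
Gap = |3.4070 − 1.2123| = 2.1947.

2.19 units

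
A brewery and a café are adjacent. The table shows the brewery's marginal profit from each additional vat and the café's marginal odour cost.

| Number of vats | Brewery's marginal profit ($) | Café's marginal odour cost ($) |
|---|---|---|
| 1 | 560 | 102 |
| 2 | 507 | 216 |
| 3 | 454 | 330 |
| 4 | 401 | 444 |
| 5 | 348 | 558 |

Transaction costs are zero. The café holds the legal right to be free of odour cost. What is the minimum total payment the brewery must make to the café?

$648

Efficient level: marginal profit ≥ marginal odour cost through level 3, so k* = 3.
With the café holding the right, the brewery must at least compensate total damage at k*: 102 + 216 + 330 = 648.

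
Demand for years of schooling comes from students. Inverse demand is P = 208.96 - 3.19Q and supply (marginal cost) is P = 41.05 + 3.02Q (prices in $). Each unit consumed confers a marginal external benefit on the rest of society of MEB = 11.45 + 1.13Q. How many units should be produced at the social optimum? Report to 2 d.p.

Q* = 35.31

Social marginal benefit = demand + MEB = 220.41 - 2.06Q.
Set SMB = MC: 220.41 - 2.06Q = 41.05 + 3.02Q → Q* = 35.3071.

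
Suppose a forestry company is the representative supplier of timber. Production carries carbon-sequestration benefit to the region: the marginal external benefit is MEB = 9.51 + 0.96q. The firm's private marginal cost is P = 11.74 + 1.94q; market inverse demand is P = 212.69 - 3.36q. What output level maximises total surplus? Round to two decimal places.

q* = 48.49

Social marginal cost = private MC − MEB = 2.23 + 0.98q.
Set SMC = demand: 2.23 + 0.98q = 212.69 - 3.36q → q* = 48.4931.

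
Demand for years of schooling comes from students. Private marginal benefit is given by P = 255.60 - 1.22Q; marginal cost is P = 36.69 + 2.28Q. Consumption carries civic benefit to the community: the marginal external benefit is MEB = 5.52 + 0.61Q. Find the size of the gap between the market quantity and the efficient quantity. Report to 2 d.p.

15.11 units

Market equilibrium (private): 36.69 + 2.28Q = 255.60 - 1.22Q → Q_m = 62.5457.
Social marginal benefit = demand + MEB = 261.12 - 0.61Q.
Set SMB = MC: 261.12 - 0.61Q = 36.69 + 2.28Q → Q* = 77.6574.
Gap = |62.5457 − 77.6574| = 15.1117.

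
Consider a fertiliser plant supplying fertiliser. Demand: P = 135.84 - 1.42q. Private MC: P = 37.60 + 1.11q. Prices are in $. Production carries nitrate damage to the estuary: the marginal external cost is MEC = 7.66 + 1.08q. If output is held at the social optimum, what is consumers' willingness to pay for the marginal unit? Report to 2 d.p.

P = $100.21

Social marginal cost = private MC + MEC = 45.26 + 2.19q.
Set SMC = demand: 45.26 + 2.19q = 135.84 - 1.42q → q* = 25.0914.
Consumer price on the demand curve at q*: 135.84 − 1.42×25.0914 = 100.2102.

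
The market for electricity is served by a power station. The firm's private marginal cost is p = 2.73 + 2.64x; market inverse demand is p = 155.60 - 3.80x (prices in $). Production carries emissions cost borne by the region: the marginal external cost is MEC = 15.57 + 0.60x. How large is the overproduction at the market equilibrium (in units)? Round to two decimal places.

4.23 units

Market equilibrium (private): 2.73 + 2.64x = 155.60 - 3.80x → x_m = 23.7376.
Social marginal cost = private MC + MEC = 18.30 + 3.24x.
Set SMC = demand: 18.30 + 3.24x = 155.60 - 3.80x → x* = 19.5028.
Gap = |23.7376 − 19.5028| = 4.2348.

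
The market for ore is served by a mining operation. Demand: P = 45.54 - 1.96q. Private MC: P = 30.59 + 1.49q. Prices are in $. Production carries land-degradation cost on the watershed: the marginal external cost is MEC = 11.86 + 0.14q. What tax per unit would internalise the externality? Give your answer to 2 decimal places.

tax = $11.98 per unit

Social marginal cost = private MC + MEC = 42.45 + 1.63q.
Set SMC = demand: 42.45 + 1.63q = 45.54 - 1.96q → q* = 0.8607.
The Pigouvian tax equals MEC at q*: 11.86 + 0.14×0.8607 = 11.9805.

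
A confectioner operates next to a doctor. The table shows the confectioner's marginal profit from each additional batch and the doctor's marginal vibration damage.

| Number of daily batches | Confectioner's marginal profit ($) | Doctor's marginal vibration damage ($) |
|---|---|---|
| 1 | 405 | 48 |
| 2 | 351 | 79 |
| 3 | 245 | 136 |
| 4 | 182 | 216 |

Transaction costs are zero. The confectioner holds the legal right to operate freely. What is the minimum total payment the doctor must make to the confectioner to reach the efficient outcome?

Left alone the confectioner would choose level 4 (marginal profit stays positive).
Efficient level: k* = 3 (marginal profit ≥ marginal vibration damage through 3).
The doctor must at least cover the confectioner's forgone profit from cutting 4→3: 182 = 182.

$182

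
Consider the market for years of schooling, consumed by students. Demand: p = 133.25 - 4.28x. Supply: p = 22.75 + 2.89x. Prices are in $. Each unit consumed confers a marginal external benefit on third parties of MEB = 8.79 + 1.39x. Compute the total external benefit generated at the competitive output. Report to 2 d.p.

Market equilibrium (private): 22.75 + 2.89x = 133.25 - 4.28x → x_m = 15.4114.
Total external benefit = ∫₀^{x_m} (8.79 + 1.39x) dx = 8.79×15.4114 + ½×1.39×15.4114² = 300.5365.

$300.54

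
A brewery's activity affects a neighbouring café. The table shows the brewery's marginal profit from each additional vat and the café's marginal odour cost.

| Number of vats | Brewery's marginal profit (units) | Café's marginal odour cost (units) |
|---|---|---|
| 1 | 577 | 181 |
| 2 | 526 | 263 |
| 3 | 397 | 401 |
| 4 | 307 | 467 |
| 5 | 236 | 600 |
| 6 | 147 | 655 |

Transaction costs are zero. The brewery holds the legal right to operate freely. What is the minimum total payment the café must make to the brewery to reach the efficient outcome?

1087

Left alone the brewery would choose level 6 (marginal profit stays positive).
Efficient level: k* = 2 (marginal profit ≥ marginal odour cost through 2).
The café must at least cover the brewery's forgone profit from cutting 6→2: 397 + 307 + 236 + 147 = 1087.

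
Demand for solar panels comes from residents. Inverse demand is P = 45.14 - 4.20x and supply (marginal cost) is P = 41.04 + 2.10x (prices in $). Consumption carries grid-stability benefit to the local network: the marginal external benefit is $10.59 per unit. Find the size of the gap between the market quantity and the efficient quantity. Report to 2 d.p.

1.68 units

Market equilibrium (private): 41.04 + 2.10x = 45.14 - 4.20x → x_m = 0.6508.
Social marginal benefit = demand + MEB = 55.73 - 4.20x.
Set SMB = MC: 55.73 - 4.20x = 41.04 + 2.10x → x* = 2.3317.
Gap = |0.6508 − 2.3317| = 1.6809.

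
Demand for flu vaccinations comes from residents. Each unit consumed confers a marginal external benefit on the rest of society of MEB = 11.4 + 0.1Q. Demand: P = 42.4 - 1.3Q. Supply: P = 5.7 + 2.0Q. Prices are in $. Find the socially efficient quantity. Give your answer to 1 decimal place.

Social marginal benefit = demand + MEB = 53.8 - 1.2Q.
Set SMB = MC: 53.8 - 1.2Q = 5.7 + 2.0Q → Q* = 15.0313.

Q* = 15.0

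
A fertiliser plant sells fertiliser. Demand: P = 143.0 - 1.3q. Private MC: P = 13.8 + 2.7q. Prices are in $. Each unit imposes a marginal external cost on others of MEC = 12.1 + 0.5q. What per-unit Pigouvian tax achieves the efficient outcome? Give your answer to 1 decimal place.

tax = $25.1 per unit

Social marginal cost = private MC + MEC = 25.9 + 3.2q.
Set SMC = demand: 25.9 + 3.2q = 143.0 - 1.3q → q* = 26.0222.
The Pigouvian tax equals MEC at q*: 12.1 + 0.5×26.0222 = 25.1111.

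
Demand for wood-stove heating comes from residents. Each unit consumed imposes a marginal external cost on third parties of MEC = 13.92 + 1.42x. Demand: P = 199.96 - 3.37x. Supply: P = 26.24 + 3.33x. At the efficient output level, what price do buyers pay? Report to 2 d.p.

P = 133.64

Social marginal benefit = demand − MEC = 186.04 - 4.79x.
Set SMB = MC: 186.04 - 4.79x = 26.24 + 3.33x → x* = 19.6798.
Consumer price on the demand curve at x*: 199.96 − 3.37×19.6798 = 133.6391.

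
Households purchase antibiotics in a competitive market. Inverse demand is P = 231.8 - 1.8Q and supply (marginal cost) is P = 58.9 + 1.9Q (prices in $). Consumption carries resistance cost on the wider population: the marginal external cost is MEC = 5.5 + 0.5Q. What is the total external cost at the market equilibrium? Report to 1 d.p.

Market equilibrium (private): 58.9 + 1.9Q = 231.8 - 1.8Q → Q_m = 46.7297.
Total external cost = ∫₀^{Q_m} (5.5 + 0.5Q) dQ = 5.5×46.7297 + ½×0.5×46.7297² = 802.9296.

$802.9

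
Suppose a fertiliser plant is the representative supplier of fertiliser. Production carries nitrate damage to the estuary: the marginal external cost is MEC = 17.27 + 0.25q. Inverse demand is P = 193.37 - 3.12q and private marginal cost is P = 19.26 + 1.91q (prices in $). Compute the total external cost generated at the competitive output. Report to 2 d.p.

Market equilibrium (private): 19.26 + 1.91q = 193.37 - 3.12q → q_m = 34.6143.
Total external cost = ∫₀^{q_m} (17.27 + 0.25q) dq = 17.27×34.6143 + ½×0.25×34.6143² = 747.5577.

$747.56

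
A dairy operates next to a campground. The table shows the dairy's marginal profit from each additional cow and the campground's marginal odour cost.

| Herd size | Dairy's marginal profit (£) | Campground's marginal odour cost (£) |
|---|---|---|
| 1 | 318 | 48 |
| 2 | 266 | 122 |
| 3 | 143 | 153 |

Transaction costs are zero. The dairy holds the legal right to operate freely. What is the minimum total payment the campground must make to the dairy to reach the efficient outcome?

£143

Left alone the dairy would choose level 3 (marginal profit stays positive).
Efficient level: k* = 2 (marginal profit ≥ marginal odour cost through 2).
The campground must at least cover the dairy's forgone profit from cutting 3→2: 143 = 143.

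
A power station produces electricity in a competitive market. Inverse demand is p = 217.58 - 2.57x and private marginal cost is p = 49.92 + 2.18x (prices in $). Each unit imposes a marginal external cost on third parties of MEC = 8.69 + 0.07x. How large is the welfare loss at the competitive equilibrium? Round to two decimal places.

Market equilibrium (private): 49.92 + 2.18x = 217.58 - 2.57x → x_m = 35.2968.
Social marginal cost = private MC + MEC = 58.61 + 2.25x.
Set SMC = demand: 58.61 + 2.25x = 217.58 - 2.57x → x* = 32.9813.
Height of the DWL triangle at x_m is SMC(x_m) − demand(x_m) = MEC(x_m) = 11.1608.
DWL = ½ × 2.3155 × 11.1608 = 12.9214.

DWL = $12.92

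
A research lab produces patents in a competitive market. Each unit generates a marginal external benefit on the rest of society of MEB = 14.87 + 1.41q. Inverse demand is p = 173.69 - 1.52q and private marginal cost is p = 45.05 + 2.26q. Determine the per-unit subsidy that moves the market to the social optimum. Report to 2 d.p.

Social marginal cost = private MC − MEB = 30.18 + 0.85q.
Set SMC = demand: 30.18 + 0.85q = 173.69 - 1.52q → q* = 60.5527.
The Pigouvian subsidy equals MEB at q*: 14.87 + 1.41×60.5527 = 100.2493.

subsidy = 100.25 per unit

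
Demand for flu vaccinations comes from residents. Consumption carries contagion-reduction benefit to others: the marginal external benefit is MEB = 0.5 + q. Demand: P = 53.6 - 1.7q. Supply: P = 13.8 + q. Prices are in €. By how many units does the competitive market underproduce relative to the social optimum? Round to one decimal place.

9.0 units

Market equilibrium (private): 13.8 + q = 53.6 - 1.7q → q_m = 14.7407.
Social marginal benefit = demand + MEB = 54.1 - 0.7q.
Set SMB = MC: 54.1 - 0.7q = 13.8 + q → q* = 23.7059.
Gap = |14.7407 − 23.7059| = 8.9652.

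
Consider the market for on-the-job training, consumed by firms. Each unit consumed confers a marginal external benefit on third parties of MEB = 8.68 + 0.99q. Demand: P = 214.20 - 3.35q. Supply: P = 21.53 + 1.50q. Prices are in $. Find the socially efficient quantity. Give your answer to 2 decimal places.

q* = 52.16

Social marginal benefit = demand + MEB = 222.88 - 2.36q.
Set SMB = MC: 222.88 - 2.36q = 21.53 + 1.50q → q* = 52.1632.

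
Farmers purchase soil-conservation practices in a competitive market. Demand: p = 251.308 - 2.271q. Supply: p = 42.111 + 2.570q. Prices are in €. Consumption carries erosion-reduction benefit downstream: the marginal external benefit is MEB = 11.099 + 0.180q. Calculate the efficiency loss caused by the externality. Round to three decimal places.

Market equilibrium (private): 42.111 + 2.570q = 251.308 - 2.271q → q_m = 43.2136.
Social marginal benefit = demand + MEB = 262.407 - 2.091q.
Set SMB = MC: 262.407 - 2.091q = 42.111 + 2.570q → q* = 47.2637.
Height of the DWL triangle at q_m is SMB(q_m) − MC(q_m) = MEB(q_m) = 18.8774.
DWL = ½ × 4.0501 × 18.8774 = 38.2277.

DWL = €38.228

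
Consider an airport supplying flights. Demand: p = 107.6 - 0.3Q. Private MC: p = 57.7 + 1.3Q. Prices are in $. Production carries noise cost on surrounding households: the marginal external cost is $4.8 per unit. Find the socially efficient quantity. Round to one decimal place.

Social marginal cost = private MC + MEC = 62.5 + 1.3Q.
Set SMC = demand: 62.5 + 1.3Q = 107.6 - 0.3Q → Q* = 28.1875.

Q* = 28.2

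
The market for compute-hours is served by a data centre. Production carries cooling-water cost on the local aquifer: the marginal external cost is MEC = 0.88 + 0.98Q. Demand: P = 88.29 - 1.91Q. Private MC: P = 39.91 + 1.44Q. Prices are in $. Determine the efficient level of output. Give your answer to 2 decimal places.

Social marginal cost = private MC + MEC = 40.79 + 2.42Q.
Set SMC = demand: 40.79 + 2.42Q = 88.29 - 1.91Q → Q* = 10.9700.

Q* = 10.97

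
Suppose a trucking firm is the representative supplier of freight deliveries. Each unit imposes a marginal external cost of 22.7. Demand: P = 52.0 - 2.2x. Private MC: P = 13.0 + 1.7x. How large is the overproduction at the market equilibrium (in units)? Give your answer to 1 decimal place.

Market equilibrium (private): 13.0 + 1.7x = 52.0 - 2.2x → x_m = 10.0000.
Social marginal cost = private MC + MEC = 35.7 + 1.7x.
Set SMC = demand: 35.7 + 1.7x = 52.0 - 2.2x → x* = 4.1795.
Gap = |10.0000 − 4.1795| = 5.8205.

5.8 units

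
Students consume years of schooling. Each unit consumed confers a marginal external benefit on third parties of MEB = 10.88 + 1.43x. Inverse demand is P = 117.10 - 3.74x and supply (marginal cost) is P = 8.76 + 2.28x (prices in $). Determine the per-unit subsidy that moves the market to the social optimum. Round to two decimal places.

Social marginal benefit = demand + MEB = 127.98 - 2.31x.
Set SMB = MC: 127.98 - 2.31x = 8.76 + 2.28x → x* = 25.9739.
The Pigouvian subsidy equals MEB at x*: 10.88 + 1.43×25.9739 = 48.0227.

subsidy = $48.02 per unit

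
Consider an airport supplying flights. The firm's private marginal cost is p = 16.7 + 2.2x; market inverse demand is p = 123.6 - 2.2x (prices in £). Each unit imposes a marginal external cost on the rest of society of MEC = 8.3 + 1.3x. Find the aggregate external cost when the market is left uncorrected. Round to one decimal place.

£585.3

Market equilibrium (private): 16.7 + 2.2x = 123.6 - 2.2x → x_m = 24.2955.
Total external cost = ∫₀^{x_m} (8.3 + 1.3x) dx = 8.3×24.2955 + ½×1.3×24.2955² = 585.3290.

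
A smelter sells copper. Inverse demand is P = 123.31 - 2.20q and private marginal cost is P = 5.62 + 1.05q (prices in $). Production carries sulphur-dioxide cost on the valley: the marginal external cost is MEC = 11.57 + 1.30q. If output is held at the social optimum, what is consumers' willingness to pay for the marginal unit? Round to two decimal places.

Social marginal cost = private MC + MEC = 17.19 + 2.35q.
Set SMC = demand: 17.19 + 2.35q = 123.31 - 2.20q → q* = 23.3231.
Consumer price on the demand curve at q*: 123.31 − 2.20×23.3231 = 71.9992.

P = $72.00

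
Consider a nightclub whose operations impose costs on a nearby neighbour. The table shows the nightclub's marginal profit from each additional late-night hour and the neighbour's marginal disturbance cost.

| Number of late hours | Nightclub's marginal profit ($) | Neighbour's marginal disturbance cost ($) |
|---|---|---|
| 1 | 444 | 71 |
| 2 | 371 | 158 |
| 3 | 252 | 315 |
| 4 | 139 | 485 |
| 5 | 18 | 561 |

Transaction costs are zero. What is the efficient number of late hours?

2

Bargaining reaches the level where marginal profit last exceeds marginal disturbance cost.
That holds through level 2 (371 ≥ 158) but not at 3 (252 < 315).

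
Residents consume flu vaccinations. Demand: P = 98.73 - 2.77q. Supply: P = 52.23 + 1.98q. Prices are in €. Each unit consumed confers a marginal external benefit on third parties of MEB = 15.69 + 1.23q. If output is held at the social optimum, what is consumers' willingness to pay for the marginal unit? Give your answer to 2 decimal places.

P = €49.79

Social marginal benefit = demand + MEB = 114.42 - 1.54q.
Set SMB = MC: 114.42 - 1.54q = 52.23 + 1.98q → q* = 17.6676.
Consumer price on the demand curve at q*: 98.73 − 2.77×17.6676 = 49.7907.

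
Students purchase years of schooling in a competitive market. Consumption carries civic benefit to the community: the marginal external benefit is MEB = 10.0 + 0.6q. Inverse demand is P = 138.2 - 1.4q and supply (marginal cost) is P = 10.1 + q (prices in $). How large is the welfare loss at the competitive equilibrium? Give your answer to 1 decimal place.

Market equilibrium (private): 10.1 + q = 138.2 - 1.4q → q_m = 53.3750.
Social marginal benefit = demand + MEB = 148.2 - 0.8q.
Set SMB = MC: 148.2 - 0.8q = 10.1 + q → q* = 76.7222.
The welfare-loss triangle has base |q_m − q*| and height MEB(q_m) (the vertical gap between SMB and MC is zero at q* and MEB at q_m).
DWL = ½ × 23.3472 × 42.0250 = 490.5830.

DWL = $490.6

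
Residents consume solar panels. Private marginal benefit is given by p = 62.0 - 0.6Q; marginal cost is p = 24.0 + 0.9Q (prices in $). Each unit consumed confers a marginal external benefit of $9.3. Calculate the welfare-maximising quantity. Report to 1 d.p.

Q* = 31.5

Social marginal benefit = demand + MEB = 71.3 - 0.6Q.
Set SMB = MC: 71.3 - 0.6Q = 24.0 + 0.9Q → Q* = 31.5333.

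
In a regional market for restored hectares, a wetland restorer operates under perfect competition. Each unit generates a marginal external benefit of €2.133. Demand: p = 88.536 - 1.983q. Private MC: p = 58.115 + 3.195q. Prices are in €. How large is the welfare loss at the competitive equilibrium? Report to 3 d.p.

Market equilibrium (private): 58.115 + 3.195q = 88.536 - 1.983q → q_m = 5.8750.
Social marginal cost = private MC − MEB = 55.982 + 3.195q.
Set SMC = demand: 55.982 + 3.195q = 88.536 - 1.983q → q* = 6.2870.
The welfare-loss triangle has base |q_m − q*| and height MEB(q_m) (the vertical gap between SMC and demand is zero at q* and MEB at q_m).
DWL = ½ × 0.4120 × 2.1330 = 0.4394.

DWL = €0.439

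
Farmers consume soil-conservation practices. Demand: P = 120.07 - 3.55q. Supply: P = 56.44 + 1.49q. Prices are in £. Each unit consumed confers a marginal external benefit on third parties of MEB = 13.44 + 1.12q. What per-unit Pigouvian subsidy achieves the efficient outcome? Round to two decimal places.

Social marginal benefit = demand + MEB = 133.51 - 2.43q.
Set SMB = MC: 133.51 - 2.43q = 56.44 + 1.49q → q* = 19.6607.
The Pigouvian subsidy equals MEB at q*: 13.44 + 1.12×19.6607 = 35.4600.

subsidy = £35.46 per unit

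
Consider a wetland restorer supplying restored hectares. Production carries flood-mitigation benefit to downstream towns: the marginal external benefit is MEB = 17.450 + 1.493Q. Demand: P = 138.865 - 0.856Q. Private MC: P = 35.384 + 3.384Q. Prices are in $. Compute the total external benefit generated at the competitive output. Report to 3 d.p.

Market equilibrium (private): 35.384 + 3.384Q = 138.865 - 0.856Q → Q_m = 24.4059.
Total external benefit = ∫₀^{Q_m} (17.450 + 1.493Q) dQ = 17.450×24.4059 + ½×1.493×24.4059² = 870.5342.

$870.534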